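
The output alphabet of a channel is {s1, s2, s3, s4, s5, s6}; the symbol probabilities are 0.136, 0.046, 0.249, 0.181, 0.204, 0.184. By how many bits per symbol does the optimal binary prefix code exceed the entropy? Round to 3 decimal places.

0.086 bits

Entropy H = −Σ p log₂ p ≈ 2.4588 bits.
Huffman merges: 23/500+17/125→91/500; 181/1000+91/500→363/1000; 23/125+51/250→97/250; 249/1000+363/1000→153/250; 97/250+153/250→1. L = 509/200 ≈ 2.5450.
L − H = 2.5450 − 2.4588 = 0.086 bits.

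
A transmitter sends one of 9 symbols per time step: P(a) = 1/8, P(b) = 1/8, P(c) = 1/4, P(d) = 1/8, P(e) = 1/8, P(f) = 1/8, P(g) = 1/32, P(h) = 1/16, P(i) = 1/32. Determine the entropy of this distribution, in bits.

2.9375 bits

Each probability is a power of 1/2, so log₂(1/p) is an integer.
H = Σ p·log₂(1/p) = 1/8·3 + 1/8·3 + 1/4·2 + 1/8·3 + 1/8·3 + 1/8·3 + 1/32·5 + 1/16·4 + 1/32·5 = 2.9375 bits.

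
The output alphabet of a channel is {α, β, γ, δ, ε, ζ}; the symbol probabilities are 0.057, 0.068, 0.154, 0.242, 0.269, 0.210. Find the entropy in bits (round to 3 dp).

2.393 bits

H = −Σ pᵢ log₂ pᵢ.
−0.057·log₂(0.057) = 0.2356
−0.068·log₂(0.068) = 0.2637
−0.154·log₂(0.154) = 0.4156
−0.242·log₂(0.242) = 0.4954
−0.269·log₂(0.269) = 0.5096
−0.210·log₂(0.210) = 0.4728
Sum ≈ 2.3927 → 2.393 bits.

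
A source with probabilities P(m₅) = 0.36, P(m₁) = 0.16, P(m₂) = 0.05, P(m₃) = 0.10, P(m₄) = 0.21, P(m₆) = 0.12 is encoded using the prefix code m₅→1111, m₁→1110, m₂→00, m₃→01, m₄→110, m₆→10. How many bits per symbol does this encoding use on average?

3.25 bits/symbol

L̄ = Σ pᵢ·ℓᵢ = 0.36·4 + 0.16·4 + 0.05·2 + 0.10·2 + 0.21·3 + 0.12·2 = 3.25 bits/symbol.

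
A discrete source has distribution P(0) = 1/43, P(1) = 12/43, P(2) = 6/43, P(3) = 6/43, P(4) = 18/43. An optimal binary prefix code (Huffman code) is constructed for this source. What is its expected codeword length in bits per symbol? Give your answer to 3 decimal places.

Repeatedly combine the two least-probable nodes; the expected code length is the sum of the merged weights.
merge 1/43 + 6/43 → 7/43
merge 6/43 + 7/43 → 13/43
merge 12/43 + 13/43 → 25/43
merge 18/43 + 25/43 → 1
L = 7/43 + 13/43 + 25/43 + 1 = 88/43 ≈ 2.047 bits/symbol.

2.047 bits/symbol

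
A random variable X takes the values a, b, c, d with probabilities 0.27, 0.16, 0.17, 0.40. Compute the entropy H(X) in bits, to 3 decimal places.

H = −Σ pᵢ log₂ pᵢ.
−0.27·log₂(0.27) = 0.5100
−0.16·log₂(0.16) = 0.4230
−0.17·log₂(0.17) = 0.4346
−0.40·log₂(0.40) = 0.5288
Sum ≈ 1.8964 → 1.896 bits.

1.896 bits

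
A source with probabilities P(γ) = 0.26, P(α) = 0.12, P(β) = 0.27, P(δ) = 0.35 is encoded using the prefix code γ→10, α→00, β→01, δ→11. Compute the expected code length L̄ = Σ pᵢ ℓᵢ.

L̄ = Σ pᵢ·ℓᵢ = 0.26·2 + 0.12·2 + 0.27·2 + 0.35·2 = 2 bits/symbol.

2 bits/symbol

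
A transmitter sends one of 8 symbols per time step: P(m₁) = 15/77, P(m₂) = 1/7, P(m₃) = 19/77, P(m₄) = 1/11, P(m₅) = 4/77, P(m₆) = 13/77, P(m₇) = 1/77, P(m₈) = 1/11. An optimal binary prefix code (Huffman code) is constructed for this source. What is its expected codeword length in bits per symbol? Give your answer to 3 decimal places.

Repeatedly combine the two least-probable nodes; the expected code length is the sum of the merged weights.
merge 1/77 + 4/77 → 5/77
merge 5/77 + 1/11 → 12/77
merge 1/11 + 1/7 → 18/77
merge 12/77 + 13/77 → 25/77
merge 15/77 + 18/77 → 3/7
merge 19/77 + 25/77 → 4/7
merge 3/7 + 4/7 → 1
L = 5/77 + 12/77 + 18/77 + 25/77 + 3/7 + 4/7 + 1 = 214/77 ≈ 2.779 bits/symbol.

2.779 bits/symbol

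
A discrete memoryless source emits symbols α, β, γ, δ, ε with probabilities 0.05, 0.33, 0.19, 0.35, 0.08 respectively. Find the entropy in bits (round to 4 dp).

H = −Σ pᵢ log₂ pᵢ.
−0.05·log₂(0.05) = 0.2161
−0.33·log₂(0.33) = 0.5278
−0.19·log₂(0.19) = 0.4552
−0.35·log₂(0.35) = 0.5301
−0.08·log₂(0.08) = 0.2915
Sum ≈ 2.0208 → 2.0208 bits.

2.0208 bits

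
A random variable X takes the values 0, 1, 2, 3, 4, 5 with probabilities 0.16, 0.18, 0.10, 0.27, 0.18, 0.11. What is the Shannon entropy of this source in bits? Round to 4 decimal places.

2.5061 bits

H = −Σ pᵢ log₂ pᵢ.
−0.16·log₂(0.16) = 0.4230
−0.18·log₂(0.18) = 0.4453
−0.10·log₂(0.10) = 0.3322
−0.27·log₂(0.27) = 0.5100
−0.18·log₂(0.18) = 0.4453
−0.11·log₂(0.11) = 0.3503
Sum ≈ 2.5061 → 2.5061 bits.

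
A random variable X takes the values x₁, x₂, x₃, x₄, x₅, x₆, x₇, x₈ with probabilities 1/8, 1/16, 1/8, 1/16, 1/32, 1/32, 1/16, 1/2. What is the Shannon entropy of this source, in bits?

Each probability is a power of 1/2, so log₂(1/p) is an integer.
H = Σ p·log₂(1/p) = 1/8·3 + 1/16·4 + 1/8·3 + 1/16·4 + 1/32·5 + 1/32·5 + 1/16·4 + 1/2·1 = 2.3125 bits.

2.3125 bits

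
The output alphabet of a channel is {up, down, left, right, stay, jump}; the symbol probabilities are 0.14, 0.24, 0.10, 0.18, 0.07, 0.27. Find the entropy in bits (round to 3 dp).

H = −Σ pᵢ log₂ pᵢ.
−0.14·log₂(0.14) = 0.3971
−0.24·log₂(0.24) = 0.4941
−0.10·log₂(0.10) = 0.3322
−0.18·log₂(0.18) = 0.4453
−0.07·log₂(0.07) = 0.2686
−0.27·log₂(0.27) = 0.5100
Sum ≈ 2.4473 → 2.447 bits.

2.447 bits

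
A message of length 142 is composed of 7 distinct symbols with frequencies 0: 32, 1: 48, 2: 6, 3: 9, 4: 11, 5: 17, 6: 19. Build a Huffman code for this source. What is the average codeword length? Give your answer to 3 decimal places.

Probabilities are the counts divided by 142.
Repeatedly combine the two least-probable nodes; the expected code length is the sum of the merged weights.
merge 3/71 + 9/142 → 15/142
merge 11/142 + 15/142 → 13/71
merge 17/142 + 19/142 → 18/71
merge 13/71 + 16/71 → 29/71
merge 18/71 + 24/71 → 42/71
merge 29/71 + 42/71 → 1
L = 15/142 + 13/71 + 18/71 + 29/71 + 42/71 + 1 = 361/142 ≈ 2.542 bits/symbol.

2.542 bits/symbol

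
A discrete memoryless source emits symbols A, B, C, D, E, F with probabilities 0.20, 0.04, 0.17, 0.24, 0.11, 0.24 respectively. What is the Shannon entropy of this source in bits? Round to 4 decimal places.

2.4233 bits

H = −Σ pᵢ log₂ pᵢ.
−0.20·log₂(0.20) = 0.4644
−0.04·log₂(0.04) = 0.1858
−0.17·log₂(0.17) = 0.4346
−0.24·log₂(0.24) = 0.4941
−0.11·log₂(0.11) = 0.3503
−0.24·log₂(0.24) = 0.4941
Sum ≈ 2.4233 → 2.4233 bits.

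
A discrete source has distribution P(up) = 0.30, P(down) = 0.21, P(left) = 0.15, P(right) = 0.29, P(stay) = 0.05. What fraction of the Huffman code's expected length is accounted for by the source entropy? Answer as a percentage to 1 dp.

97.2%

Entropy H = −Σ p log₂ p ≈ 2.1385 bits.
Huffman merges: 1/20+3/20→1/5; 1/5+21/100→41/100; 29/100+3/10→59/100; 41/100+59/100→1. L = 11/5 ≈ 2.2000.
Efficiency = H/L = 2.1385/2.2000 = 97.2%.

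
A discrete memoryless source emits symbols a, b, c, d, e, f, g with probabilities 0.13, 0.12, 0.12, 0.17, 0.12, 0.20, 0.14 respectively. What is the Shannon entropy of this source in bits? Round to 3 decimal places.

H = −Σ pᵢ log₂ pᵢ.
−0.13·log₂(0.13) = 0.3826
−0.12·log₂(0.12) = 0.3671
−0.12·log₂(0.12) = 0.3671
−0.17·log₂(0.17) = 0.4346
−0.12·log₂(0.12) = 0.3671
−0.20·log₂(0.20) = 0.4644
−0.14·log₂(0.14) = 0.3971
Sum ≈ 2.7799 → 2.780 bits.

2.780 bits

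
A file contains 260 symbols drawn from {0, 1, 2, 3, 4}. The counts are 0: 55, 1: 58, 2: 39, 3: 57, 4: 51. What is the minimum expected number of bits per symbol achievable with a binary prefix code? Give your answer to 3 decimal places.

Probabilities are the counts divided by 260.
Repeatedly combine the two least-probable nodes; the expected code length is the sum of the merged weights.
merge 3/20 + 51/260 → 9/26
merge 11/52 + 57/260 → 28/65
merge 29/130 + 9/26 → 37/65
merge 28/65 + 37/65 → 1
L = 9/26 + 28/65 + 37/65 + 1 = 61/26 ≈ 2.346 bits/symbol.

2.346 bits/symbol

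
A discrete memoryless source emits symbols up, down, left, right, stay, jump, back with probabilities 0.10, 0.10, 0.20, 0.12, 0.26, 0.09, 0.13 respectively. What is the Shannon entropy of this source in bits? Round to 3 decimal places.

2.696 bits

H = −Σ pᵢ log₂ pᵢ.
−0.10·log₂(0.10) = 0.3322
−0.10·log₂(0.10) = 0.3322
−0.20·log₂(0.20) = 0.4644
−0.12·log₂(0.12) = 0.3671
−0.26·log₂(0.26) = 0.5053
−0.09·log₂(0.09) = 0.3127
−0.13·log₂(0.13) = 0.3826
Sum ≈ 2.6964 → 2.696 bits.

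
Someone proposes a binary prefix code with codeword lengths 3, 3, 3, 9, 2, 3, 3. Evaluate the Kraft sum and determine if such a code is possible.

With common denominator 2^9 = 512: Σ 2^(−ℓᵢ) = 64/512 + 64/512 + 64/512 + 1/512 + 128/512 + 64/512 + 64/512 = 449/512 = 0.876953125.
Kraft's inequality requires Σ ≤ 1; here Σ = 0.876953125 ≤ 1, so such a prefix code exists.

0.876953125; yes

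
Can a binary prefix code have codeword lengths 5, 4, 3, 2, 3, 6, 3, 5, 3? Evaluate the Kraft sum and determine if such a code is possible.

With common denominator 2^6 = 64: Σ 2^(−ℓᵢ) = 2/64 + 4/64 + 8/64 + 16/64 + 8/64 + 1/64 + 8/64 + 2/64 + 8/64 = 57/64 = 0.890625.
Kraft's inequality requires Σ ≤ 1; here Σ = 0.890625 ≤ 1, so such a prefix code exists.

0.890625; yes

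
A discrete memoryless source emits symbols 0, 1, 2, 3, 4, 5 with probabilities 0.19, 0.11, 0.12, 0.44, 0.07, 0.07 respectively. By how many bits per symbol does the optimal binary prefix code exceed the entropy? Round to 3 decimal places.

0.029 bits

Entropy H = −Σ p log₂ p ≈ 2.2308 bits.
Huffman merges: 7/100+7/100→7/50; 11/100+3/25→23/100; 7/50+19/100→33/100; 23/100+33/100→14/25; 11/25+14/25→1. L = 113/50 ≈ 2.2600.
L − H = 2.2600 − 2.2308 = 0.029 bits.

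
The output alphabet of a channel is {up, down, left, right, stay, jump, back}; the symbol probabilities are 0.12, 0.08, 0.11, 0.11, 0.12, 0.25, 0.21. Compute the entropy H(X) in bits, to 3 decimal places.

2.699 bits

H = −Σ pᵢ log₂ pᵢ.
−0.12·log₂(0.12) = 0.3671
−0.08·log₂(0.08) = 0.2915
−0.11·log₂(0.11) = 0.3503
−0.11·log₂(0.11) = 0.3503
−0.12·log₂(0.12) = 0.3671
−0.25·log₂(0.25) = 0.5000
−0.21·log₂(0.21) = 0.4728
Sum ≈ 2.6990 → 2.699 bits.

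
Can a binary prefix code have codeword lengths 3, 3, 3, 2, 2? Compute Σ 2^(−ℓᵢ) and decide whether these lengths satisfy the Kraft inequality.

With common denominator 2^3 = 8: Σ 2^(−ℓᵢ) = 1/8 + 1/8 + 1/8 + 2/8 + 2/8 = 7/8 = 0.875.
Kraft's inequality requires Σ ≤ 1; here Σ = 0.875 ≤ 1, so such a prefix code exists.

0.875; yes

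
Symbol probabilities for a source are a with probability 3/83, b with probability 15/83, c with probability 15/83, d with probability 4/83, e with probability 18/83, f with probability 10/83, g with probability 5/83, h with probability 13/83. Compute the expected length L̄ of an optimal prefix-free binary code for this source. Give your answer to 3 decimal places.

2.831 bits/symbol

Repeatedly combine the two least-probable nodes; the expected code length is the sum of the merged weights.
merge 3/83 + 4/83 → 7/83
merge 5/83 + 7/83 → 12/83
merge 10/83 + 12/83 → 22/83
merge 13/83 + 15/83 → 28/83
merge 15/83 + 18/83 → 33/83
merge 22/83 + 28/83 → 50/83
merge 33/83 + 50/83 → 1
L = 7/83 + 12/83 + 22/83 + 28/83 + 33/83 + 50/83 + 1 = 235/83 ≈ 2.831 bits/symbol.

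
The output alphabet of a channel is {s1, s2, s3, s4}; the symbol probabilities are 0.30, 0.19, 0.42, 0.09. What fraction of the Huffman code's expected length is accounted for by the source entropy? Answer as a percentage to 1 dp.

Entropy H = −Σ p log₂ p ≈ 1.8146 bits.
Huffman merges: 9/100+19/100→7/25; 7/25+3/10→29/50; 21/50+29/50→1. L = 93/50 ≈ 1.8600.
Efficiency = H/L = 1.8146/1.8600 = 97.6%.

97.6%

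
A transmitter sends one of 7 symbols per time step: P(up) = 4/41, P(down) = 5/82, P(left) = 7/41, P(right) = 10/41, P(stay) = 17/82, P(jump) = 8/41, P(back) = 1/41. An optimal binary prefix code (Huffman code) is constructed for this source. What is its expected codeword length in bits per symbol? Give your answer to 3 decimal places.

2.622 bits/symbol

Repeatedly combine the two least-probable nodes; the expected code length is the sum of the merged weights.
merge 1/41 + 5/82 → 7/82
merge 7/82 + 4/41 → 15/82
merge 7/41 + 15/82 → 29/82
merge 8/41 + 17/82 → 33/82
merge 10/41 + 29/82 → 49/82
merge 33/82 + 49/82 → 1
L = 7/82 + 15/82 + 29/82 + 33/82 + 49/82 + 1 = 215/82 ≈ 2.622 bits/symbol.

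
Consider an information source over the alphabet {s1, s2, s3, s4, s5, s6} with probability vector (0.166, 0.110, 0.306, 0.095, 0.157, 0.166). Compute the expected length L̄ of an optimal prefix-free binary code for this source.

2.528 bits/symbol

Repeatedly combine the two least-probable nodes; the expected code length is the sum of the merged weights.
merge 19/200 + 11/100 → 41/200
merge 157/1000 + 83/500 → 323/1000
merge 83/500 + 41/200 → 371/1000
merge 153/500 + 323/1000 → 629/1000
merge 371/1000 + 629/1000 → 1
L = 41/200 + 323/1000 + 371/1000 + 629/1000 + 1 = 316/125 = 2.528 bits/symbol.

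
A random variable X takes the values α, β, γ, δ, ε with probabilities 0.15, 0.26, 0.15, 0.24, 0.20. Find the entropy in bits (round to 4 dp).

2.2849 bits

H = −Σ pᵢ log₂ pᵢ.
−0.15·log₂(0.15) = 0.4105
−0.26·log₂(0.26) = 0.5053
−0.15·log₂(0.15) = 0.4105
−0.24·log₂(0.24) = 0.4941
−0.20·log₂(0.20) = 0.4644
Sum ≈ 2.2849 → 2.2849 bits.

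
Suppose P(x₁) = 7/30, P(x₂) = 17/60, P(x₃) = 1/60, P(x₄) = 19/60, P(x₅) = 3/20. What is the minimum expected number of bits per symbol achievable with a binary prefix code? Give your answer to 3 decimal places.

Repeatedly combine the two least-probable nodes; the expected code length is the sum of the merged weights.
merge 1/60 + 3/20 → 1/6
merge 1/6 + 7/30 → 2/5
merge 17/60 + 19/60 → 3/5
merge 2/5 + 3/5 → 1
L = 1/6 + 2/5 + 3/5 + 1 = 13/6 ≈ 2.167 bits/symbol.

2.167 bits/symbol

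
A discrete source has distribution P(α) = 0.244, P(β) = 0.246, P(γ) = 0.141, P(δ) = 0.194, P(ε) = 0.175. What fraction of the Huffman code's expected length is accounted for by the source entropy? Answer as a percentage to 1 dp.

99.0%

Entropy H = −Σ p log₂ p ≈ 2.2918 bits.
Huffman merges: 141/1000+7/40→79/250; 97/500+61/250→219/500; 123/500+79/250→281/500; 219/500+281/500→1. L = 579/250 ≈ 2.3160.
Efficiency = H/L = 2.2918/2.3160 = 99.0%.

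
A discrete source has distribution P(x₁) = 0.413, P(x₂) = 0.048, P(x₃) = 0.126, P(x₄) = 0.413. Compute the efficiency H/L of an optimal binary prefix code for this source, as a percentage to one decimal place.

Entropy H = −Σ p log₂ p ≈ 1.6406 bits.
Huffman merges: 6/125+63/500→87/500; 87/500+413/1000→587/1000; 413/1000+587/1000→1. L = 1761/1000 ≈ 1.7610.
Efficiency = H/L = 1.6406/1.7610 = 93.2%.

93.2%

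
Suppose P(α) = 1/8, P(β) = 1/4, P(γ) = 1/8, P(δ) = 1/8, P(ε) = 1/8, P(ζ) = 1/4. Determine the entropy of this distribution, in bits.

2.5 bits

Each probability is a power of 1/2, so log₂(1/p) is an integer.
H = Σ p·log₂(1/p) = 1/8·3 + 1/4·2 + 1/8·3 + 1/8·3 + 1/8·3 + 1/4·2 = 2.5 bits.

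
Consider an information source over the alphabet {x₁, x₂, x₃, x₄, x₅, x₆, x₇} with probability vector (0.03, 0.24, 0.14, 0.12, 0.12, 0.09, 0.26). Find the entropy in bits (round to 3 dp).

H = −Σ pᵢ log₂ pᵢ.
−0.03·log₂(0.03) = 0.1518
−0.24·log₂(0.24) = 0.4941
−0.14·log₂(0.14) = 0.3971
−0.12·log₂(0.12) = 0.3671
−0.12·log₂(0.12) = 0.3671
−0.09·log₂(0.09) = 0.3127
−0.26·log₂(0.26) = 0.5053
Sum ≈ 2.5951 → 2.595 bits.

2.595 bits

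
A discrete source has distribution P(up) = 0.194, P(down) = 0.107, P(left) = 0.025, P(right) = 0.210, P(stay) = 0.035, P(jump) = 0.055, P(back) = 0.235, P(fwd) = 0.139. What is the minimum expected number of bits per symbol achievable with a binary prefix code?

2.73 bits/symbol

Repeatedly combine the two least-probable nodes; the expected code length is the sum of the merged weights.
merge 1/40 + 7/200 → 3/50
merge 11/200 + 3/50 → 23/200
merge 107/1000 + 23/200 → 111/500
merge 139/1000 + 97/500 → 333/1000
merge 21/100 + 111/500 → 54/125
merge 47/200 + 333/1000 → 71/125
merge 54/125 + 71/125 → 1
L = 3/50 + 23/200 + 111/500 + 333/1000 + 54/125 + 71/125 + 1 = 273/100 = 2.73 bits/symbol.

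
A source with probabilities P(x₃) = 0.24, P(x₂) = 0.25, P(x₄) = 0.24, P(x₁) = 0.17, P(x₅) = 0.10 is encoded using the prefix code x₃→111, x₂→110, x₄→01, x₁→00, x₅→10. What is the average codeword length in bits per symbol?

L̄ = Σ pᵢ·ℓᵢ = 0.24·3 + 0.25·3 + 0.24·2 + 0.17·2 + 0.10·2 = 2.49 bits/symbol.

2.49 bits/symbol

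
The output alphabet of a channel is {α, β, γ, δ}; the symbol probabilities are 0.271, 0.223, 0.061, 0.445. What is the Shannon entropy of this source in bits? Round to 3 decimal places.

H = −Σ pᵢ log₂ pᵢ.
−0.271·log₂(0.271) = 0.5105
−0.223·log₂(0.223) = 0.4828
−0.061·log₂(0.061) = 0.2461
−0.445·log₂(0.445) = 0.5198
Sum ≈ 1.7592 → 1.759 bits.

1.759 bits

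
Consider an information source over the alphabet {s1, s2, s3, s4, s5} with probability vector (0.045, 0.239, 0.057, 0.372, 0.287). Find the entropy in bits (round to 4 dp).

1.9780 bits

H = −Σ pᵢ log₂ pᵢ.
−0.045·log₂(0.045) = 0.2013
−0.239·log₂(0.239) = 0.4935
−0.057·log₂(0.057) = 0.2356
−0.372·log₂(0.372) = 0.5307
−0.287·log₂(0.287) = 0.5169
Sum ≈ 1.9780 → 1.9780 bits.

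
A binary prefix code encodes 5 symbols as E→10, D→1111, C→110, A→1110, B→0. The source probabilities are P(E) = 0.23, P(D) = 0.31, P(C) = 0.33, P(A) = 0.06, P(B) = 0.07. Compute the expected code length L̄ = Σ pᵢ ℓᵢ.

L̄ = Σ pᵢ·ℓᵢ = 0.23·2 + 0.31·4 + 0.33·3 + 0.06·4 + 0.07·1 = 3 bits/symbol.

3 bits/symbol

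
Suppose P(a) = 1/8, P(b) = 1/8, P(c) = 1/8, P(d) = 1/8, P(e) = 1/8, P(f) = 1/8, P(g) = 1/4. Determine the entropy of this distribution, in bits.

Each probability is a power of 1/2, so log₂(1/p) is an integer.
H = Σ p·log₂(1/p) = 1/8·3 + 1/8·3 + 1/8·3 + 1/8·3 + 1/8·3 + 1/8·3 + 1/4·2 = 2.75 bits.

2.75 bits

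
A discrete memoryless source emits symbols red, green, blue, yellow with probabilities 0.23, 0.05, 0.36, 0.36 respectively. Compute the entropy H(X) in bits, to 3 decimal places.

H = −Σ pᵢ log₂ pᵢ.
−0.23·log₂(0.23) = 0.4877
−0.05·log₂(0.05) = 0.2161
−0.36·log₂(0.36) = 0.5306
−0.36·log₂(0.36) = 0.5306
Sum ≈ 1.7650 → 1.765 bits.

1.765 bits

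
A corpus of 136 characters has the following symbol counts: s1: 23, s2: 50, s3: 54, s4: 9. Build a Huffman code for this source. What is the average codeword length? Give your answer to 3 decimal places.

Probabilities are the counts divided by 136.
Repeatedly combine the two least-probable nodes; the expected code length is the sum of the merged weights.
merge 9/136 + 23/136 → 4/17
merge 4/17 + 25/68 → 41/68
merge 27/68 + 41/68 → 1
L = 4/17 + 41/68 + 1 = 125/68 ≈ 1.838 bits/symbol.

1.838 bits/symbol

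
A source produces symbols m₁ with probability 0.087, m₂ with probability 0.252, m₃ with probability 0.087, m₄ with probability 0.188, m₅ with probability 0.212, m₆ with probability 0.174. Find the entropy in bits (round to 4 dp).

2.4808 bits

H = −Σ pᵢ log₂ pᵢ.
−0.087·log₂(0.087) = 0.3065
−0.252·log₂(0.252) = 0.5011
−0.087·log₂(0.087) = 0.3065
−0.188·log₂(0.188) = 0.4533
−0.212·log₂(0.212) = 0.4744
−0.174·log₂(0.174) = 0.4390
Sum ≈ 2.4808 → 2.4808 bits.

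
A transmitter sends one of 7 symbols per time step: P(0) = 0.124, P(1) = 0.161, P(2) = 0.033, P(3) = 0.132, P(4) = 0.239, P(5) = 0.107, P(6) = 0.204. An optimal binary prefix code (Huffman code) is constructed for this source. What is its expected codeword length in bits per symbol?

Repeatedly combine the two least-probable nodes; the expected code length is the sum of the merged weights.
merge 33/1000 + 107/1000 → 7/50
merge 31/250 + 33/250 → 32/125
merge 7/50 + 161/1000 → 301/1000
merge 51/250 + 239/1000 → 443/1000
merge 32/125 + 301/1000 → 557/1000
merge 443/1000 + 557/1000 → 1
L = 7/50 + 32/125 + 301/1000 + 443/1000 + 557/1000 + 1 = 2697/1000 = 2.697 bits/symbol.

2.697 bits/symbol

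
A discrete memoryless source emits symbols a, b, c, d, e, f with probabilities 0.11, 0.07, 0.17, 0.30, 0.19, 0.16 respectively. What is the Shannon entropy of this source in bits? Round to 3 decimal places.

2.453 bits

H = −Σ pᵢ log₂ pᵢ.
−0.11·log₂(0.11) = 0.3503
−0.07·log₂(0.07) = 0.2686
−0.17·log₂(0.17) = 0.4346
−0.30·log₂(0.30) = 0.5211
−0.19·log₂(0.19) = 0.4552
−0.16·log₂(0.16) = 0.4230
Sum ≈ 2.4528 → 2.453 bits.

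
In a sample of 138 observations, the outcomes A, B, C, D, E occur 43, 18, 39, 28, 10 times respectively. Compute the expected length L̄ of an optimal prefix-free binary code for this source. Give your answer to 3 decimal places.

Probabilities are the counts divided by 138.
Repeatedly combine the two least-probable nodes; the expected code length is the sum of the merged weights.
merge 5/69 + 3/23 → 14/69
merge 14/69 + 14/69 → 28/69
merge 13/46 + 43/138 → 41/69
merge 28/69 + 41/69 → 1
L = 14/69 + 28/69 + 41/69 + 1 = 152/69 ≈ 2.203 bits/symbol.

2.203 bits/symbol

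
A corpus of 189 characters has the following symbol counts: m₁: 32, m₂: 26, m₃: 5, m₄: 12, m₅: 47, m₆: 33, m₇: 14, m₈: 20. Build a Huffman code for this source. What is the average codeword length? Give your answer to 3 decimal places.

Probabilities are the counts divided by 189.
Repeatedly combine the two least-probable nodes; the expected code length is the sum of the merged weights.
merge 5/189 + 4/63 → 17/189
merge 2/27 + 17/189 → 31/189
merge 20/189 + 26/189 → 46/189
merge 31/189 + 32/189 → 1/3
merge 11/63 + 46/189 → 79/189
merge 47/189 + 1/3 → 110/189
merge 79/189 + 110/189 → 1
L = 17/189 + 31/189 + 46/189 + 1/3 + 79/189 + 110/189 + 1 = 535/189 ≈ 2.831 bits/symbol.

2.831 bits/symbol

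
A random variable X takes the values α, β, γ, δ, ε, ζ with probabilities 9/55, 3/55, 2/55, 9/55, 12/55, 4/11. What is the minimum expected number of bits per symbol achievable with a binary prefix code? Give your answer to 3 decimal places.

Repeatedly combine the two least-probable nodes; the expected code length is the sum of the merged weights.
merge 2/55 + 3/55 → 1/11
merge 1/11 + 9/55 → 14/55
merge 9/55 + 12/55 → 21/55
merge 14/55 + 4/11 → 34/55
merge 21/55 + 34/55 → 1
L = 1/11 + 14/55 + 21/55 + 34/55 + 1 = 129/55 ≈ 2.345 bits/symbol.

2.345 bits/symbol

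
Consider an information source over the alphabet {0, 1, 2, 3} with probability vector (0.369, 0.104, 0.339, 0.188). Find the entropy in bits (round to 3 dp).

H = −Σ pᵢ log₂ pᵢ.
−0.369·log₂(0.369) = 0.5307
−0.104·log₂(0.104) = 0.3396
−0.339·log₂(0.339) = 0.5291
−0.188·log₂(0.188) = 0.4533
Sum ≈ 1.8527 → 1.853 bits.

1.853 bits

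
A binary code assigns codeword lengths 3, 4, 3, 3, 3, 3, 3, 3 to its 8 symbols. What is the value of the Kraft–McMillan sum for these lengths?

With common denominator 2^4 = 16: Σ 2^(−ℓᵢ) = 2/16 + 1/16 + 2/16 + 2/16 + 2/16 + 2/16 + 2/16 + 2/16 = 15/16 = 0.9375.

0.9375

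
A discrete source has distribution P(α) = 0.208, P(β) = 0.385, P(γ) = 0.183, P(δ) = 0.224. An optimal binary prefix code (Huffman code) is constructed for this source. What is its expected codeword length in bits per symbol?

Repeatedly combine the two least-probable nodes; the expected code length is the sum of the merged weights.
merge 183/1000 + 26/125 → 391/1000
merge 28/125 + 77/200 → 609/1000
merge 391/1000 + 609/1000 → 1
L = 391/1000 + 609/1000 + 1 = 2 bits/symbol.

2 bits/symbol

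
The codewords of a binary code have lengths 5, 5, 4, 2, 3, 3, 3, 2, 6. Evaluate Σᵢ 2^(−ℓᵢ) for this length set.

1.015625

With common denominator 2^6 = 64: Σ 2^(−ℓᵢ) = 2/64 + 2/64 + 4/64 + 16/64 + 8/64 + 8/64 + 8/64 + 16/64 + 1/64 = 65/64 = 1.015625.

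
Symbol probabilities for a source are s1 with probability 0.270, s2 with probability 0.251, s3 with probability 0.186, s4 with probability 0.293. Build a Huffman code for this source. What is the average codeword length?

Repeatedly combine the two least-probable nodes; the expected code length is the sum of the merged weights.
merge 93/500 + 251/1000 → 437/1000
merge 27/100 + 293/1000 → 563/1000
merge 437/1000 + 563/1000 → 1
L = 437/1000 + 563/1000 + 1 = 2 bits/symbol.

2 bits/symbol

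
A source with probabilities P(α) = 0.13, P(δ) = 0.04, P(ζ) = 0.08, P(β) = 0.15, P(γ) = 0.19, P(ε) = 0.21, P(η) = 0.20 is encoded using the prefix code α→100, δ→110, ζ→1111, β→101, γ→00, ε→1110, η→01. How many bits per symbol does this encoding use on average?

L̄ = Σ pᵢ·ℓᵢ = 0.13·3 + 0.04·3 + 0.08·4 + 0.15·3 + 0.19·2 + 0.21·4 + 0.20·2 = 2.9 bits/symbol.

2.9 bits/symbol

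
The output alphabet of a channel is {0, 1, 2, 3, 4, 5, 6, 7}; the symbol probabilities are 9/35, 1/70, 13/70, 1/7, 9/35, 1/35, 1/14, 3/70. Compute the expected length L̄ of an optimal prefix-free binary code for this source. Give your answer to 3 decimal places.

Repeatedly combine the two least-probable nodes; the expected code length is the sum of the merged weights.
merge 1/70 + 1/35 → 3/70
merge 3/70 + 3/70 → 3/35
merge 1/14 + 3/35 → 11/70
merge 1/7 + 11/70 → 3/10
merge 13/70 + 9/35 → 31/70
merge 9/35 + 3/10 → 39/70
merge 31/70 + 39/70 → 1
L = 3/70 + 3/35 + 11/70 + 3/10 + 31/70 + 39/70 + 1 = 181/70 ≈ 2.586 bits/symbol.

2.586 bits/symbol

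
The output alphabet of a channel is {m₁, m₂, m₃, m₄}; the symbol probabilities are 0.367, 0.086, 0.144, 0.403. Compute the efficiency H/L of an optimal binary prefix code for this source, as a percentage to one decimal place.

Entropy H = −Σ p log₂ p ≈ 1.7661 bits.
Huffman merges: 43/500+18/125→23/100; 23/100+367/1000→597/1000; 403/1000+597/1000→1. L = 1827/1000 ≈ 1.8270.
Efficiency = H/L = 1.7661/1.8270 = 96.7%.

96.7%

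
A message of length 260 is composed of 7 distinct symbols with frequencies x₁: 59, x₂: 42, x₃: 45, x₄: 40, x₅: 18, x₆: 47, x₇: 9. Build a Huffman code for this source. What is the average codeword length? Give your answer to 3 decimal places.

2.696 bits/symbol

Probabilities are the counts divided by 260.
Repeatedly combine the two least-probable nodes; the expected code length is the sum of the merged weights.
merge 9/260 + 9/130 → 27/260
merge 27/260 + 2/13 → 67/260
merge 21/130 + 9/52 → 87/260
merge 47/260 + 59/260 → 53/130
merge 67/260 + 87/260 → 77/130
merge 53/130 + 77/130 → 1
L = 27/260 + 67/260 + 87/260 + 53/130 + 77/130 + 1 = 701/260 ≈ 2.696 bits/symbol.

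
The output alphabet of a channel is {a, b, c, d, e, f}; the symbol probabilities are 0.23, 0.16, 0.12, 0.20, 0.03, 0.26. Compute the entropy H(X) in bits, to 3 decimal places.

2.399 bits

H = −Σ pᵢ log₂ pᵢ.
−0.23·log₂(0.23) = 0.4877
−0.16·log₂(0.16) = 0.4230
−0.12·log₂(0.12) = 0.3671
−0.20·log₂(0.20) = 0.4644
−0.03·log₂(0.03) = 0.1518
−0.26·log₂(0.26) = 0.5053
Sum ≈ 2.3992 → 2.399 bits.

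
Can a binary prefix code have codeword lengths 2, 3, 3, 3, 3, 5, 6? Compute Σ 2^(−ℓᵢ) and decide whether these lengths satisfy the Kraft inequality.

With common denominator 2^6 = 64: Σ 2^(−ℓᵢ) = 16/64 + 8/64 + 8/64 + 8/64 + 8/64 + 2/64 + 1/64 = 51/64 = 0.796875.
Kraft's inequality requires Σ ≤ 1; here Σ = 0.796875 ≤ 1, so such a prefix code exists.

0.796875; yes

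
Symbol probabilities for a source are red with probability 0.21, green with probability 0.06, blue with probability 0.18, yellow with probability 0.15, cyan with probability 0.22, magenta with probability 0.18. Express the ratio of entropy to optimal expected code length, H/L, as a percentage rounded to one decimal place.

Entropy H = −Σ p log₂ p ≈ 2.4981 bits.
Huffman merges: 3/50+3/20→21/100; 9/50+9/50→9/25; 21/100+21/100→21/50; 11/50+9/25→29/50; 21/50+29/50→1. L = 257/100 ≈ 2.5700.
Efficiency = H/L = 2.4981/2.5700 = 97.2%.

97.2%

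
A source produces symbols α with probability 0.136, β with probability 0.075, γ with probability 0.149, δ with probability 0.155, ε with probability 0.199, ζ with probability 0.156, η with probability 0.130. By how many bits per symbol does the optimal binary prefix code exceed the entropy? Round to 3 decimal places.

Entropy H = −Σ p log₂ p ≈ 2.7622 bits.
Huffman merges: 3/40+13/100→41/200; 17/125+149/1000→57/200; 31/200+39/250→311/1000; 199/1000+41/200→101/250; 57/200+311/1000→149/250; 101/250+149/250→1. L = 2801/1000 ≈ 2.8010.
L − H = 2.8010 − 2.7622 = 0.039 bits.

0.039 bits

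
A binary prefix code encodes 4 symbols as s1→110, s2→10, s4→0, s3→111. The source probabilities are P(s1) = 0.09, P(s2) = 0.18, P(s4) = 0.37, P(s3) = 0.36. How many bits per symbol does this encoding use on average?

2.08 bits/symbol

L̄ = Σ pᵢ·ℓᵢ = 0.09·3 + 0.18·2 + 0.37·1 + 0.36·3 = 2.08 bits/symbol.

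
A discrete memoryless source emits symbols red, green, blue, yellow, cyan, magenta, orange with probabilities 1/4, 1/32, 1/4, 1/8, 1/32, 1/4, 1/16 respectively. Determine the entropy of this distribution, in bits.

2.4375 bits

Each probability is a power of 1/2, so log₂(1/p) is an integer.
H = Σ p·log₂(1/p) = 1/4·2 + 1/32·5 + 1/4·2 + 1/8·3 + 1/32·5 + 1/4·2 + 1/16·4 = 2.4375 bits.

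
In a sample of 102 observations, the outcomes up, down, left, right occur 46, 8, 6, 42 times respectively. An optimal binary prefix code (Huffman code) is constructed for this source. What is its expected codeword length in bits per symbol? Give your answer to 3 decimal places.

Probabilities are the counts divided by 102.
Repeatedly combine the two least-probable nodes; the expected code length is the sum of the merged weights.
merge 1/17 + 4/51 → 7/51
merge 7/51 + 7/17 → 28/51
merge 23/51 + 28/51 → 1
L = 7/51 + 28/51 + 1 = 86/51 ≈ 1.686 bits/symbol.

1.686 bits/symbol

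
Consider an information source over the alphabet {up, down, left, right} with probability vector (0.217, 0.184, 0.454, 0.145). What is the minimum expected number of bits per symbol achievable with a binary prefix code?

Repeatedly combine the two least-probable nodes; the expected code length is the sum of the merged weights.
merge 29/200 + 23/125 → 329/1000
merge 217/1000 + 329/1000 → 273/500
merge 227/500 + 273/500 → 1
L = 329/1000 + 273/500 + 1 = 15/8 = 1.875 bits/symbol.

1.875 bits/symbol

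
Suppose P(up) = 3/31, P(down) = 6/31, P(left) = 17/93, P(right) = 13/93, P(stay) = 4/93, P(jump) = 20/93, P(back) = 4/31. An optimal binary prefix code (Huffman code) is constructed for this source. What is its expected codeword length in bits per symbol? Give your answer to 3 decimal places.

Repeatedly combine the two least-probable nodes; the expected code length is the sum of the merged weights.
merge 4/93 + 3/31 → 13/93
merge 4/31 + 13/93 → 25/93
merge 13/93 + 17/93 → 10/31
merge 6/31 + 20/93 → 38/93
merge 25/93 + 10/31 → 55/93
merge 38/93 + 55/93 → 1
L = 13/93 + 25/93 + 10/31 + 38/93 + 55/93 + 1 = 254/93 ≈ 2.731 bits/symbol.

2.731 bits/symbol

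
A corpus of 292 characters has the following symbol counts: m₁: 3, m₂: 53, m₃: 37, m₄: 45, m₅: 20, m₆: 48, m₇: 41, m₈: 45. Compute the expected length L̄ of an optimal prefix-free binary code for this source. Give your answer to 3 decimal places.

2.897 bits/symbol

Probabilities are the counts divided by 292.
Repeatedly combine the two least-probable nodes; the expected code length is the sum of the merged weights.
merge 3/292 + 5/73 → 23/292
merge 23/292 + 37/292 → 15/73
merge 41/292 + 45/292 → 43/146
merge 45/292 + 12/73 → 93/292
merge 53/292 + 15/73 → 113/292
merge 43/146 + 93/292 → 179/292
merge 113/292 + 179/292 → 1
L = 23/292 + 15/73 + 43/146 + 93/292 + 113/292 + 179/292 + 1 = 423/146 ≈ 2.897 bits/symbol.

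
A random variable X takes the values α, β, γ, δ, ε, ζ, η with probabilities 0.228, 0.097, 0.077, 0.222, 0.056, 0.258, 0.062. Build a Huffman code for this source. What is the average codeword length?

2.584 bits/symbol

Repeatedly combine the two least-probable nodes; the expected code length is the sum of the merged weights.
merge 7/125 + 31/500 → 59/500
merge 77/1000 + 97/1000 → 87/500
merge 59/500 + 87/500 → 73/250
merge 111/500 + 57/250 → 9/20
merge 129/500 + 73/250 → 11/20
merge 9/20 + 11/20 → 1
L = 59/500 + 87/500 + 73/250 + 9/20 + 11/20 + 1 = 323/125 = 2.584 bits/symbol.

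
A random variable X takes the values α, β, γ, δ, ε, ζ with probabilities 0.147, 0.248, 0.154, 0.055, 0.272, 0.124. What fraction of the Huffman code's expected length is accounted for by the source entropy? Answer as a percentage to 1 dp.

98.2%

Entropy H = −Σ p log₂ p ≈ 2.4356 bits.
Huffman merges: 11/200+31/250→179/1000; 147/1000+77/500→301/1000; 179/1000+31/125→427/1000; 34/125+301/1000→573/1000; 427/1000+573/1000→1. L = 62/25 ≈ 2.4800.
Efficiency = H/L = 2.4356/2.4800 = 98.2%.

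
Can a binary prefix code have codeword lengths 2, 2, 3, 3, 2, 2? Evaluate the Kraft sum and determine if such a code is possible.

1.25; no

With common denominator 2^3 = 8: Σ 2^(−ℓᵢ) = 2/8 + 2/8 + 1/8 + 1/8 + 2/8 + 2/8 = 10/8 = 1.25.
Kraft's inequality requires Σ ≤ 1; here Σ = 1.25 > 1, so no such prefix code exists.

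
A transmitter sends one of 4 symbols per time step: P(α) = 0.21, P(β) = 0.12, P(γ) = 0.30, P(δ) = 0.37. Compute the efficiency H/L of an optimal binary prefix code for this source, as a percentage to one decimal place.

96.5%

Entropy H = −Σ p log₂ p ≈ 1.8917 bits.
Huffman merges: 3/25+21/100→33/100; 3/10+33/100→63/100; 37/100+63/100→1. L = 49/25 ≈ 1.9600.
Efficiency = H/L = 1.8917/1.9600 = 96.5%.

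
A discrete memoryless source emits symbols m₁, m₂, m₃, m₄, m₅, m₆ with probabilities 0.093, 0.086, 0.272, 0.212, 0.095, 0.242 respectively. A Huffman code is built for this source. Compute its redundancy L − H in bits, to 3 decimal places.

0.027 bits

Entropy H = −Σ p log₂ p ≈ 2.4264 bits.
Huffman merges: 43/500+93/1000→179/1000; 19/200+179/1000→137/500; 53/250+121/500→227/500; 34/125+137/500→273/500; 227/500+273/500→1. L = 2453/1000 ≈ 2.4530.
L − H = 2.4530 − 2.4264 = 0.027 bits.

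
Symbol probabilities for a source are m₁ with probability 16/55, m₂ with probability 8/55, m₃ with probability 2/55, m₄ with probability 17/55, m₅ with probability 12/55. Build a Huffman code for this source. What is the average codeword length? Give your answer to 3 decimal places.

2.182 bits/symbol

Repeatedly combine the two least-probable nodes; the expected code length is the sum of the merged weights.
merge 2/55 + 8/55 → 2/11
merge 2/11 + 12/55 → 2/5
merge 16/55 + 17/55 → 3/5
merge 2/5 + 3/5 → 1
L = 2/11 + 2/5 + 3/5 + 1 = 24/11 ≈ 2.182 bits/symbol.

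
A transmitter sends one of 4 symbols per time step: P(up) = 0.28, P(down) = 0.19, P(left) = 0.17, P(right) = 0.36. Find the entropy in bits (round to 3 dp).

H = −Σ pᵢ log₂ pᵢ.
−0.28·log₂(0.28) = 0.5142
−0.19·log₂(0.19) = 0.4552
−0.17·log₂(0.17) = 0.4346
−0.36·log₂(0.36) = 0.5306
Sum ≈ 1.9346 → 1.935 bits.

1.935 bits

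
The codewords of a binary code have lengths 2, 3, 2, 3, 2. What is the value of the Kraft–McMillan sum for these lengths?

With common denominator 2^3 = 8: Σ 2^(−ℓᵢ) = 2/8 + 1/8 + 2/8 + 1/8 + 2/8 = 8/8 = 1.

1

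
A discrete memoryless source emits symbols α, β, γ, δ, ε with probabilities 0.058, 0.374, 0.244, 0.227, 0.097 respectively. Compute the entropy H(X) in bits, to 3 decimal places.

2.078 bits

H = −Σ pᵢ log₂ pᵢ.
−0.058·log₂(0.058) = 0.2383
−0.374·log₂(0.374) = 0.5307
−0.244·log₂(0.244) = 0.4966
−0.227·log₂(0.227) = 0.4856
−0.097·log₂(0.097) = 0.3265
Sum ≈ 2.0776 → 2.078 bits.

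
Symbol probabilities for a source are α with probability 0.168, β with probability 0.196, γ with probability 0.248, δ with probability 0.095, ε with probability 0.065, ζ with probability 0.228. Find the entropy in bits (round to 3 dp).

2.457 bits

H = −Σ pᵢ log₂ pᵢ.
−0.168·log₂(0.168) = 0.4323
−0.196·log₂(0.196) = 0.4608
−0.248·log₂(0.248) = 0.4989
−0.095·log₂(0.095) = 0.3226
−0.065·log₂(0.065) = 0.2563
−0.228·log₂(0.228) = 0.4863
Sum ≈ 2.4573 → 2.457 bits.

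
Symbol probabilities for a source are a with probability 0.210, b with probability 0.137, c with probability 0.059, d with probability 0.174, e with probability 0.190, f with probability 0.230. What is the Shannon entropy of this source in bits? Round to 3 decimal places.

2.488 bits

H = −Σ pᵢ log₂ pᵢ.
−0.210·log₂(0.210) = 0.4728
−0.137·log₂(0.137) = 0.3929
−0.059·log₂(0.059) = 0.2409
−0.174·log₂(0.174) = 0.4390
−0.190·log₂(0.190) = 0.4552
−0.230·log₂(0.230) = 0.4877
Sum ≈ 2.4885 → 2.488 bits.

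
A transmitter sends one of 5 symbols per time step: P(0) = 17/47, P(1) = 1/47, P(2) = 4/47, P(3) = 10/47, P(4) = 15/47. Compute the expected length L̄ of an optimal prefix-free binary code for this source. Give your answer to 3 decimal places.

2.064 bits/symbol

Repeatedly combine the two least-probable nodes; the expected code length is the sum of the merged weights.
merge 1/47 + 4/47 → 5/47
merge 5/47 + 10/47 → 15/47
merge 15/47 + 15/47 → 30/47
merge 17/47 + 30/47 → 1
L = 5/47 + 15/47 + 30/47 + 1 = 97/47 ≈ 2.064 bits/symbol.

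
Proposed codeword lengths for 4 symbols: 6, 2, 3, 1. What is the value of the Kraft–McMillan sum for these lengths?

With common denominator 2^6 = 64: Σ 2^(−ℓᵢ) = 1/64 + 16/64 + 8/64 + 32/64 = 57/64 = 0.890625.

0.890625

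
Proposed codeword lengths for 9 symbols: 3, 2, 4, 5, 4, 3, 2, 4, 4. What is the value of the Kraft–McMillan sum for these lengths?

With common denominator 2^5 = 32: Σ 2^(−ℓᵢ) = 4/32 + 8/32 + 2/32 + 1/32 + 2/32 + 4/32 + 8/32 + 2/32 + 2/32 = 33/32 = 1.03125.

1.03125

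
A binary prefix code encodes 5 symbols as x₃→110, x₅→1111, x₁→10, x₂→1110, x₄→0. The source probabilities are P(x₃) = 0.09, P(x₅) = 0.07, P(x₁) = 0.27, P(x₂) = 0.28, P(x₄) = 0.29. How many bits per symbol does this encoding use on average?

L̄ = Σ pᵢ·ℓᵢ = 0.09·3 + 0.07·4 + 0.27·2 + 0.28·4 + 0.29·1 = 2.5 bits/symbol.

2.5 bits/symbol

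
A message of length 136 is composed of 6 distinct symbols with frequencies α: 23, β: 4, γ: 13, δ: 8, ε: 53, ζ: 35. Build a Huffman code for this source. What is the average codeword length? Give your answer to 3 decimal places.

2.235 bits/symbol

Probabilities are the counts divided by 136.
Repeatedly combine the two least-probable nodes; the expected code length is the sum of the merged weights.
merge 1/34 + 1/17 → 3/34
merge 3/34 + 13/136 → 25/136
merge 23/136 + 25/136 → 6/17
merge 35/136 + 6/17 → 83/136
merge 53/136 + 83/136 → 1
L = 3/34 + 25/136 + 6/17 + 83/136 + 1 = 38/17 ≈ 2.235 bits/symbol.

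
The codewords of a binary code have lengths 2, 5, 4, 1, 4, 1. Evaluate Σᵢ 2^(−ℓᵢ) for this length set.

1.40625

With common denominator 2^5 = 32: Σ 2^(−ℓᵢ) = 8/32 + 1/32 + 2/32 + 16/32 + 2/32 + 16/32 = 45/32 = 1.40625.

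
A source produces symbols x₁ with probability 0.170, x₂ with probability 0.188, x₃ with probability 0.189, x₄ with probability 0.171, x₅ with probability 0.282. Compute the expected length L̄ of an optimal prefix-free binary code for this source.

2.341 bits/symbol

Repeatedly combine the two least-probable nodes; the expected code length is the sum of the merged weights.
merge 17/100 + 171/1000 → 341/1000
merge 47/250 + 189/1000 → 377/1000
merge 141/500 + 341/1000 → 623/1000
merge 377/1000 + 623/1000 → 1
L = 341/1000 + 377/1000 + 623/1000 + 1 = 2341/1000 = 2.341 bits/symbol.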